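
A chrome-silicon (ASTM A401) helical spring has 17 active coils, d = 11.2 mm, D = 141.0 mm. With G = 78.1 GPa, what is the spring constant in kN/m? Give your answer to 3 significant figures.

k = Gd⁴/(8D³N_a) = (78.1×10³ × 11.2⁴) / (8 × 141.0³ × 17)
  = 1.22892e+09 / 3.81238e+08 = 3.2235 N/mm

3.22 kN/m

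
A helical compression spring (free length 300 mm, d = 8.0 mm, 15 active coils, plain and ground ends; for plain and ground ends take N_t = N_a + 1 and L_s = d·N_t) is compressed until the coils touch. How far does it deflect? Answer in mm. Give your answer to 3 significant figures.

N_t = 16; L_s = 8.0·16 = 128 mm
δ_solid = L₀ − L_s = 300 − 128 = 172 mm

172 mm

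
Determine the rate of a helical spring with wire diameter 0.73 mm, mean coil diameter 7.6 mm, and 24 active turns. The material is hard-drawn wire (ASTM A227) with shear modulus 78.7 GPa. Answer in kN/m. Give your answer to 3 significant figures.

k = Gd⁴/(8D³N_a) = (78.7×10³ × 0.73⁴) / (8 × 7.6³ × 24)
  = 22349.4 / 84283.4 = 0.26517 N/mm

0.265 kN/m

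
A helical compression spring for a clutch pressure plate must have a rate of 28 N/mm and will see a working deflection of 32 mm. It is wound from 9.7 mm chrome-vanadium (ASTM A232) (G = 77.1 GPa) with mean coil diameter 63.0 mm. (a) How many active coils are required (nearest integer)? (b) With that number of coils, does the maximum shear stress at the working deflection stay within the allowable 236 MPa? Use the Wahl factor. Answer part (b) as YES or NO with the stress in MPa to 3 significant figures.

(a) 12 coils; (b) YES, τ_max = 197 MPa

N_a = Gd⁴/(8D³k) = (77.1×10³)(9.7⁴)/(8·63.0³·28) = 12.19 → N_a = 12
Actual rate k = Gd⁴/(8D³·12) = 28.435 N/mm
Working load F = kδ = 28.435·32 = 909.91 N
C = 63.0/9.7 = 6.4948; K_W = (4C−1)/(4C−4)+0.615/C = 1.2312
τ_max = K_W·8FD/(πd³) = 1.2312·159.94 = 196.92 MPa
τ_max ≤ 236 MPa → acceptable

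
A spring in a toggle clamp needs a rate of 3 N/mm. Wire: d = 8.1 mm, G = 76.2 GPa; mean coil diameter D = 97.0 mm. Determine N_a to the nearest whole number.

15

N_a = Gd⁴/(8D³k) = (76.2×10³ × 8.1⁴)/(8 × 97.0³ × 3)
    = 3.28016e+08 / 2.19042e+07 = 14.98 → 15 coils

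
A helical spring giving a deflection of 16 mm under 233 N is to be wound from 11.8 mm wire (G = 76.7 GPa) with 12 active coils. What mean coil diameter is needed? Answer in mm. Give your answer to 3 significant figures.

102 mm

Required rate k = F/δ = 233/16 = 14.562 N/mm
D = (Gd⁴/(8N_a·k))^(1/3) = (76.7×10³·11.8⁴/(8·12·14.562))^(1/3)
  = (1.06369e+06)^(1/3) = 102.0795 mm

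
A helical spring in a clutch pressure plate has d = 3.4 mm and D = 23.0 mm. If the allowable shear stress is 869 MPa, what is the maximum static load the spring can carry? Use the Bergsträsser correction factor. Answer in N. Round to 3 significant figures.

C = D/d = 23.0/3.4 = 6.7647
K_B = (4C+2)/(4C−3) = 29.059/24.059 = 1.2078
τ_max = K·8FD/(πd³) → F_max = τ_allow·πd³/(8DK)
F_max = 869·π·3.4³/(8·23.0·1.2078) = 1.073e+05/222.24 = 482.82 N

483 N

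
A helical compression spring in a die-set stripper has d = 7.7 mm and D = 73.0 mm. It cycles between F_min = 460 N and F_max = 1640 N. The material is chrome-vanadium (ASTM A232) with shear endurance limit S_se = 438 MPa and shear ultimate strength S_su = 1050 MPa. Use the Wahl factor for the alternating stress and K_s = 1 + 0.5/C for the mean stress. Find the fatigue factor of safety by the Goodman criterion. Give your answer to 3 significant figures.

C = D/d = 73.0/7.7 = 9.4805; K_W = (4C−1)/(4C−4)+0.615/C = 1.1533; K_s = 1+0.5/C = 1.0527
F_a = (F_max−F_min)/2 = 590 N; F_m = (F_max+F_min)/2 = 1050 N
τ_a = K_W·8F_aD/(πd³) = 1.1533 × 240.24 = 277.07 MPa
τ_m = K_s·8F_mD/(πd³) = 1.0527 × 427.54 = 450.09 MPa
Goodman: 1/n_f = τ_a/S_se + τ_m/S_su = 277.07/438 + 450.09/1050 = 0.63258 + 0.42866 = 1.0612
n_f = 1/1.0612 = 0.9423

0.942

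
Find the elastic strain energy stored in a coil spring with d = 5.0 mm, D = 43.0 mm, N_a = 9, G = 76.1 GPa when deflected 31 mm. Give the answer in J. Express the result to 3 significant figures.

k = Gd⁴/(8D³N_a) = (76.1×10³)(5.0⁴)/(8·43.0³·9) = 8.3086 N/mm
U = ½kδ² = 0.5 × 8.3086 × 31² = 3992.3 N·mm = 3.9923 J

3.99 J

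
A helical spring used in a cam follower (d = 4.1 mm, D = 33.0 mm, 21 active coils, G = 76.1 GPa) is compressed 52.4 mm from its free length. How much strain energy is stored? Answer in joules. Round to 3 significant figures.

k = Gd⁴/(8D³N_a) = (76.1×10³)(4.1⁴)/(8·33.0³·21) = 3.5618 N/mm
U = ½kδ² = 0.5 × 3.5618 × 52.4² = 4889.9 N·mm = 4.8899 J

4.89 J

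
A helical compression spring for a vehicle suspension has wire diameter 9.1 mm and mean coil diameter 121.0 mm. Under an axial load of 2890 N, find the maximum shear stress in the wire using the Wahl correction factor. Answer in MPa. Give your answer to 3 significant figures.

Spring index C = D/d = 121.0/9.1 = 13.2967
K_W = (4C−1)/(4C−4) + 0.615/C = 52.187/49.187 + 0.0463 = 1.1072
τ₀ = 8FD/(πd³) = 8·2890·121.0/(π·9.1³) = 2.79752e+06/2367.4 = 1181.7 MPa
τ_max = K·τ₀ = 1.1072 × 1181.7 = 1308.4 MPa

1310 MPa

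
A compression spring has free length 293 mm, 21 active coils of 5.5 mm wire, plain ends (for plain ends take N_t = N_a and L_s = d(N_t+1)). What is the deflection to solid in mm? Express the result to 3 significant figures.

N_t = 21; L_s = 5.5·22 = 121 mm
δ_solid = L₀ − L_s = 293 − 121 = 172 mm

172 mm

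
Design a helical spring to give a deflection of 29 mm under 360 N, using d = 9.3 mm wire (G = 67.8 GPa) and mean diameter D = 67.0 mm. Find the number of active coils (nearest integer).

Required rate k = F/δ = 360/29 = 12.414 N/mm
N_a = Gd⁴/(8D³k) = (67.8×10³ × 9.3⁴)/(8 × 67.0³ × 12.414)
    = 5.07179e+08 / 2.98689e+07 = 16.98 → 17 coils

17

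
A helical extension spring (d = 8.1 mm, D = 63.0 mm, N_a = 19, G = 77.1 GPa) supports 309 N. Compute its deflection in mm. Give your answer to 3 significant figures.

35.4 mm

k = Gd⁴/(8D³N_a) = (77.1×10³)(8.1⁴)/(8·63.0³·19) = 8.7323 N/mm
δ = F/k = 309 / 8.7323 = 35.386 mm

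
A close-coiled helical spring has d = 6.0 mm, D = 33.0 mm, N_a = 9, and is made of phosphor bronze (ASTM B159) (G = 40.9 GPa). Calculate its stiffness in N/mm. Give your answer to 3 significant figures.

20.5 N/mm

k = Gd⁴/(8D³N_a) = (40.9×10³ × 6.0⁴) / (8 × 33.0³ × 9)
  = 5.30064e+07 / 2.58746e+06 = 20.486 N/mm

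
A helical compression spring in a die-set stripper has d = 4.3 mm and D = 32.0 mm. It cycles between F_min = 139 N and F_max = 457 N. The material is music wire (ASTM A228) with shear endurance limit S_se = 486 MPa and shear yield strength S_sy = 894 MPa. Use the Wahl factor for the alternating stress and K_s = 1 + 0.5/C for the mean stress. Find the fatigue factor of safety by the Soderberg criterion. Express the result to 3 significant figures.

C = D/d = 32.0/4.3 = 7.4419; K_W = (4C−1)/(4C−4)+0.615/C = 1.1991; K_s = 1+0.5/C = 1.0672
F_a = (F_max−F_min)/2 = 159 N; F_m = (F_max+F_min)/2 = 298 N
τ_a = K_W·8F_aD/(πd³) = 1.1991 × 162.96 = 195.4 MPa
τ_m = K_s·8F_mD/(πd³) = 1.0672 × 305.42 = 325.94 MPa
Soderberg: 1/n_f = τ_a/S_se + τ_m/S_sy = 195.4/486 + 325.94/894 = 0.40206 + 0.36459 = 0.76665
n_f = 1/0.76665 = 1.304

1.30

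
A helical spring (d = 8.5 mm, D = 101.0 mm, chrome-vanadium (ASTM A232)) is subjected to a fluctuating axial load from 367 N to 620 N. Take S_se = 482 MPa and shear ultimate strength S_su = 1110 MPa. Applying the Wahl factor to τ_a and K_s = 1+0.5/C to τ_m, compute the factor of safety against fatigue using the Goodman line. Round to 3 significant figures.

3.15

C = D/d = 101.0/8.5 = 11.8824; K_W = (4C−1)/(4C−4)+0.615/C = 1.1207; K_s = 1+0.5/C = 1.0421
F_a = (F_max−F_min)/2 = 126.5 N; F_m = (F_max+F_min)/2 = 493.5 N
τ_a = K_W·8F_aD/(πd³) = 1.1207 × 52.978 = 59.371 MPa
τ_m = K_s·8F_mD/(πd³) = 1.0421 × 206.68 = 215.37 MPa
Goodman: 1/n_f = τ_a/S_se + τ_m/S_su = 59.371/482 + 215.37/1110 = 0.12318 + 0.19403 = 0.31721
n_f = 1/0.31721 = 3.153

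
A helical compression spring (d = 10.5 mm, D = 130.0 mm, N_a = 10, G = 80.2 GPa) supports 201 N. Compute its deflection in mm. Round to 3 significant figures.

k = Gd⁴/(8D³N_a) = (80.2×10³)(10.5⁴)/(8·130.0³·10) = 5.5464 N/mm
δ = F/k = 201 / 5.5464 = 36.24 mm

36.2 mm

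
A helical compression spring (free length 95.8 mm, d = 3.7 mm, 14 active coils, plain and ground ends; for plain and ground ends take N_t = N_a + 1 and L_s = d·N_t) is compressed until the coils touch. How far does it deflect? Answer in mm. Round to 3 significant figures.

N_t = 15; L_s = 3.7·15 = 55.5 mm
δ_solid = L₀ − L_s = 95.8 − 55.5 = 40.3 mm

40.3 mm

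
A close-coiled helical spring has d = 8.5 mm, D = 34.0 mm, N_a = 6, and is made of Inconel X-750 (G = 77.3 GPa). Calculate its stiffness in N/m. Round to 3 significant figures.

k = Gd⁴/(8D³N_a) = (77.3×10³ × 8.5⁴) / (8 × 34.0³ × 6)
  = 4.03511e+08 / 1.88659e+06 = 213.88 N/mm = 2.1388e+05 N/m

214000 N/m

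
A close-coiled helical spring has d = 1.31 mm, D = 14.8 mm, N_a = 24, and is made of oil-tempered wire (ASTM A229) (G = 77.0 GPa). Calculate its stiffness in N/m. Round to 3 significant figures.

k = Gd⁴/(8D³N_a) = (77.0×10³ × 1.31⁴) / (8 × 14.8³ × 24)
  = 226765 / 622424 = 0.36433 N/mm = 364.33 N/m

364 N/m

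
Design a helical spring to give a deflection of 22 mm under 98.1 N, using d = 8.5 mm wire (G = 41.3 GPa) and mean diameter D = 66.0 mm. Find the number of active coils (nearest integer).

Required rate k = F/δ = 98.1/22 = 4.4591 N/mm
N_a = Gd⁴/(8D³k) = (41.3×10³ × 8.5⁴)/(8 × 66.0³ × 4.4591)
    = 2.15589e+08 / 1.02558e+07 = 21.02 → 21 coils

21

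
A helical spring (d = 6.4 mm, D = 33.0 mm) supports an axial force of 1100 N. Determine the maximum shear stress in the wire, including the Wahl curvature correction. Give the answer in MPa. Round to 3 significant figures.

Spring index C = D/d = 33.0/6.4 = 5.1562
K_W = (4C−1)/(4C−4) + 0.615/C = 19.625/16.625 + 0.1193 = 1.2997
τ₀ = 8FD/(πd³) = 8·1100·33.0/(π·6.4³) = 290400/823.55 = 352.62 MPa
τ_max = K·τ₀ = 1.2997 × 352.62 = 458.31 MPa

458 MPa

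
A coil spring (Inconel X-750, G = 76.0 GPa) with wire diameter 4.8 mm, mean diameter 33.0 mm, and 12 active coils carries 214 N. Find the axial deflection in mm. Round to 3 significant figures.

k = Gd⁴/(8D³N_a) = (76.0×10³)(4.8⁴)/(8·33.0³·12) = 11.694 N/mm
δ = F/k = 214 / 11.694 = 18.3 mm

18.3 mm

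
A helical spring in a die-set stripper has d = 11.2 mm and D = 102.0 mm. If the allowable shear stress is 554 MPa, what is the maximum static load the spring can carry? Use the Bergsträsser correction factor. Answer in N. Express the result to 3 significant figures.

2610 N

C = D/d = 102.0/11.2 = 9.1071
K_B = (4C+2)/(4C−3) = 38.429/33.429 = 1.1496
τ_max = K·8FD/(πd³) → F_max = τ_allow·πd³/(8DK)
F_max = 554·π·11.2³/(8·102.0·1.1496) = 2.4452e+06/938.05 = 2606.7 N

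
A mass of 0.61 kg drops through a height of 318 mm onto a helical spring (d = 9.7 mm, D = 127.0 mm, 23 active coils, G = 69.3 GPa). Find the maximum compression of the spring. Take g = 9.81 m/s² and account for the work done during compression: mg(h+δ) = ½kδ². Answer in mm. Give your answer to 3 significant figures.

k = Gd⁴/(8D³N_a) = (69.3×10³)(9.7⁴)/(8·127.0³·23) = 1.6278 N/mm
W = mg = 0.61 × 9.81 = 5.9841 N
½kδ² − Wδ − Wh = 0 → δ = (W + √(W² + 2kWh))/k
δ = (5.9841 + √(35.809 + 6195.08))/1.6278 = (5.9841 + 78.936)/1.6278 = 52.17 mm

52.2 mm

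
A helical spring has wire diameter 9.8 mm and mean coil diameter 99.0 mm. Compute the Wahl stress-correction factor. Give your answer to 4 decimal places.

C = D/d = 99.0/9.8 = 10.1020
K_W = (4C−1)/(4C−4) + 0.615/C = 39.408/36.408 + 0.0609 = 1.1433

1.1433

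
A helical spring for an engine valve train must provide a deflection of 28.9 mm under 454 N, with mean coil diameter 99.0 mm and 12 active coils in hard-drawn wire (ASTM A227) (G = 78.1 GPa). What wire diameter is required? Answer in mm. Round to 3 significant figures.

Required rate k = F/δ = 454/28.9 = 15.709 N/mm
d = (8D³N_a·k / G)^(1/4) = (8·99.0³·12·15.709 / (78.1×10³))^0.25
  = (18736)^0.25 = 11.6996 mm

11.7 mm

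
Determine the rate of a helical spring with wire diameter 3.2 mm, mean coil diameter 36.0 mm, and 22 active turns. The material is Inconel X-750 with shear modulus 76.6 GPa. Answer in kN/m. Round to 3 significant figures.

k = Gd⁴/(8D³N_a) = (76.6×10³ × 3.2⁴) / (8 × 36.0³ × 22)
  = 8.03209e+06 / 8.21146e+06 = 0.97816 N/mm

0.978 kN/m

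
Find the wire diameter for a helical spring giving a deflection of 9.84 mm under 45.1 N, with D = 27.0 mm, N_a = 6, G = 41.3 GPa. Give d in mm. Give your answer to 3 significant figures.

Required rate k = F/δ = 45.1/9.84 = 4.5833 N/mm
d = (8D³N_a·k / G)^(1/4) = (8·27.0³·6·4.5833 / (41.3×10³))^0.25
  = (104.85)^0.25 = 3.1999 mm

3.20 mm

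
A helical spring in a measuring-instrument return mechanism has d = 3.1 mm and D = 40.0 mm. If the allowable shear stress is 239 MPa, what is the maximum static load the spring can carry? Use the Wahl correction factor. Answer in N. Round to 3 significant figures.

62.9 N

C = D/d = 40.0/3.1 = 12.9032
K_W = (4C−1)/(4C−4) + 0.615/C = 50.613/47.613 + 0.0477 = 1.1107
τ_max = K·8FD/(πd³) → F_max = τ_allow·πd³/(8DK)
F_max = 239·π·3.1³/(8·40.0·1.1107) = 22368/355.41 = 62.936 N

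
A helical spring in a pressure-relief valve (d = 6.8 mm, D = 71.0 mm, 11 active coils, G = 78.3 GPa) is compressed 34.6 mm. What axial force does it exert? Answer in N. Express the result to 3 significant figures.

184 N

k = Gd⁴/(8D³N_a) = (78.3×10³)(6.8⁴)/(8·71.0³·11) = 5.3154 N/mm
F = k·δ = 5.3154 × 34.6 = 183.91 N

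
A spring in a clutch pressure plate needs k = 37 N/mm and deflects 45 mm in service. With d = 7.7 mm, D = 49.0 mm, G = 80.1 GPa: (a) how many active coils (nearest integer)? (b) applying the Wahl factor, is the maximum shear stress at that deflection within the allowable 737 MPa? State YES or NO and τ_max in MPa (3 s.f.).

(a) 8 coils; (b) YES, τ_max = 569 MPa

N_a = Gd⁴/(8D³k) = (80.1×10³)(7.7⁴)/(8·49.0³·37) = 8.086 → N_a = 8
Actual rate k = Gd⁴/(8D³·8) = 37.396 N/mm
Working load F = kδ = 37.396·45 = 1682.8 N
C = 49.0/7.7 = 6.3636; K_W = (4C−1)/(4C−4)+0.615/C = 1.2365
τ_max = K_W·8FD/(πd³) = 1.2365·459.94 = 568.71 MPa
τ_max ≤ 737 MPa → acceptable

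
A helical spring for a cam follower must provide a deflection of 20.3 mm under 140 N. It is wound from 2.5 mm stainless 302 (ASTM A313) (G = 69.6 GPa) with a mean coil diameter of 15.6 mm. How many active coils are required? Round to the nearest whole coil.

Required rate k = F/δ = 140/20.3 = 6.8966 N/mm
N_a = Gd⁴/(8D³k) = (69.6×10³ × 2.5⁴)/(8 × 15.6³ × 6.8966)
    = 2.71875e+06 / 209457 = 12.98 → 13 coils

13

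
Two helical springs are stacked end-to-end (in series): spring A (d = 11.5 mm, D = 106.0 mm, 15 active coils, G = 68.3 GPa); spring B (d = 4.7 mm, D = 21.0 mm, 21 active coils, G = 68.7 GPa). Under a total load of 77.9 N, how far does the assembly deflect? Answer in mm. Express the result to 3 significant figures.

k_A = Gd⁴/(8D³N_a) = (68.3×10³)(11.5⁴)/(8·106.0³·15) = 8.3582 N/mm
k_B = Gd⁴/(8D³N_a) = (68.7×10³)(4.7⁴)/(8·21.0³·21) = 21.547 N/mm
Series: 1/k_eq = 1/8.3582 + 1/21.547 = 0.16605; k_eq = 6.0222 N/mm
δ = F/k_eq = 77.9/6.0222 = 12.936 mm

12.9 mm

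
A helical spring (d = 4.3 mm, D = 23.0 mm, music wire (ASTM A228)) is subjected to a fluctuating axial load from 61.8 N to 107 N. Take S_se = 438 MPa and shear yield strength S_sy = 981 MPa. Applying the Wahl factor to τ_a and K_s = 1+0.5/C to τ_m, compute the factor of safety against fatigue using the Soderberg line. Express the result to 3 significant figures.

8.46

C = D/d = 23.0/4.3 = 5.3488; K_W = (4C−1)/(4C−4)+0.615/C = 1.2874; K_s = 1+0.5/C = 1.0935
F_a = (F_max−F_min)/2 = 22.6 N; F_m = (F_max+F_min)/2 = 84.4 N
τ_a = K_W·8F_aD/(πd³) = 1.2874 × 16.648 = 21.434 MPa
τ_m = K_s·8F_mD/(πd³) = 1.0935 × 62.173 = 67.985 MPa
Soderberg: 1/n_f = τ_a/S_se + τ_m/S_sy = 21.434/438 + 67.985/981 = 0.04894 + 0.06930 = 0.11824
n_f = 1/0.11824 = 8.458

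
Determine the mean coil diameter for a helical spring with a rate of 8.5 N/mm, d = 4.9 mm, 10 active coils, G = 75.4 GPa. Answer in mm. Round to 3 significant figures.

D = (Gd⁴/(8N_a·k))^(1/3) = (75.4×10³·4.9⁴/(8·10·8.5))^(1/3)
  = (63921.5)^(1/3) = 39.9836 mm

40.0 mm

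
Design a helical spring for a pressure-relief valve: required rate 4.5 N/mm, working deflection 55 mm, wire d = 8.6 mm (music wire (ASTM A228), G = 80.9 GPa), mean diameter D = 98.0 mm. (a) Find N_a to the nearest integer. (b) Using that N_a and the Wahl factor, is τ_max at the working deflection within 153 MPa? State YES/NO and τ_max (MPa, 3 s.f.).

(a) 13 coils; (b) YES, τ_max = 110 MPa

N_a = Gd⁴/(8D³k) = (80.9×10³)(8.6⁴)/(8·98.0³·4.5) = 13.06 → N_a = 13
Actual rate k = Gd⁴/(8D³·13) = 4.521 N/mm
Working load F = kδ = 4.521·55 = 248.65 N
C = 98.0/8.6 = 11.3953; K_W = (4C−1)/(4C−4)+0.615/C = 1.1261
τ_max = K_W·8FD/(πd³) = 1.1261·97.558 = 109.86 MPa
τ_max ≤ 153 MPa → acceptable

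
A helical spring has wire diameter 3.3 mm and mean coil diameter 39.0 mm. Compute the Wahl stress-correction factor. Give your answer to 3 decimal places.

1.121

C = D/d = 39.0/3.3 = 11.8182
K_W = (4C−1)/(4C−4) + 0.615/C = 46.273/43.273 + 0.0520 = 1.1214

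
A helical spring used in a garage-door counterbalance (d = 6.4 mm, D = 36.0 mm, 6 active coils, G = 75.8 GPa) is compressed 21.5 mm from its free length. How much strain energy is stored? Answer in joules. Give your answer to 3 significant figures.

k = Gd⁴/(8D³N_a) = (75.8×10³)(6.4⁴)/(8·36.0³·6) = 56.786 N/mm
U = ½kδ² = 0.5 × 56.786 × 21.5² = 13125 N·mm = 13.125 J

13.1 J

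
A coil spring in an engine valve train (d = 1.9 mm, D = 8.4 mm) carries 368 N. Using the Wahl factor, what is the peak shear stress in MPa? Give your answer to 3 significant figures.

Spring index C = D/d = 8.4/1.9 = 4.4211
K_W = (4C−1)/(4C−4) + 0.615/C = 16.684/13.684 + 0.1391 = 1.3583
τ₀ = 8FD/(πd³) = 8·368·8.4/(π·1.9³) = 24729.6/21.548 = 1147.6 MPa
τ_max = K·τ₀ = 1.3583 × 1147.6 = 1558.9 MPa

1560 MPa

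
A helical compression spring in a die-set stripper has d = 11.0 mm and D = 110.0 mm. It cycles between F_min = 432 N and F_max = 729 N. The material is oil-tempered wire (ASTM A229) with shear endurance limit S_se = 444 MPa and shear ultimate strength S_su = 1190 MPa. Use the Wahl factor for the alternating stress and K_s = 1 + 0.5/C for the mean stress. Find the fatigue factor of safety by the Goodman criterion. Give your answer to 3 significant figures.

C = D/d = 110.0/11.0 = 10.0000; K_W = (4C−1)/(4C−4)+0.615/C = 1.1448; K_s = 1+0.5/C = 1.0500
F_a = (F_max−F_min)/2 = 148.5 N; F_m = (F_max+F_min)/2 = 580.5 N
τ_a = K_W·8F_aD/(πd³) = 1.1448 × 31.252 = 35.779 MPa
τ_m = K_s·8F_mD/(πd³) = 1.0500 × 122.17 = 128.28 MPa
Goodman: 1/n_f = τ_a/S_se + τ_m/S_su = 35.779/444 + 128.28/1190 = 0.08058 + 0.10780 = 0.18838
n_f = 1/0.18838 = 5.308

5.31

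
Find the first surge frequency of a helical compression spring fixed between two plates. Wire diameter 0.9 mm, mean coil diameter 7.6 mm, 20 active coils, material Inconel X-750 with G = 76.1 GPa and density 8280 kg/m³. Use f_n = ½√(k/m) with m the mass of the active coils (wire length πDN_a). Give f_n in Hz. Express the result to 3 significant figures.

k = Gd⁴/(8D³N_a) = (76.1×10³)(0.9⁴)/(8·7.6³·20) = 0.71088 N/mm = 710.88 N/m
Wire length L = πDN_a = π·7.6·20 = 477.52 mm
m = ρ·(πd²/4)·L = 8280 × 0.63617×10⁻⁶ m² × 0.47752 m = 0.0025154 kg
f_n = ½√(k/m) = 0.5·√(710.88/0.0025154) = 0.5·√(2.8262e+05) = 265.81 Hz

266 Hz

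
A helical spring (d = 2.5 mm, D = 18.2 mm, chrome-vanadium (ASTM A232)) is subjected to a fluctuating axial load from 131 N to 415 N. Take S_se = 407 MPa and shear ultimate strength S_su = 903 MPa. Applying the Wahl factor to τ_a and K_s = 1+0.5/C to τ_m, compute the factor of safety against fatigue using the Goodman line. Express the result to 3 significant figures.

C = D/d = 18.2/2.5 = 7.2800; K_W = (4C−1)/(4C−4)+0.615/C = 1.2039; K_s = 1+0.5/C = 1.0687
F_a = (F_max−F_min)/2 = 142 N; F_m = (F_max+F_min)/2 = 273 N
τ_a = K_W·8F_aD/(πd³) = 1.2039 × 421.19 = 507.07 MPa
τ_m = K_s·8F_mD/(πd³) = 1.0687 × 809.76 = 865.37 MPa
Goodman: 1/n_f = τ_a/S_se + τ_m/S_su = 507.07/407 + 865.37/903 = 1.24588 + 0.95833 = 2.2042
n_f = 1/2.2042 = 0.4537

0.454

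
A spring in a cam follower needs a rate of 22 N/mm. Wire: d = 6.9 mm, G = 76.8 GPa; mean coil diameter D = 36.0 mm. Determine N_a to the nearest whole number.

21

N_a = Gd⁴/(8D³k) = (76.8×10³ × 6.9⁴)/(8 × 36.0³ × 22)
    = 1.74083e+08 / 8.21146e+06 = 21.2 → 21 coils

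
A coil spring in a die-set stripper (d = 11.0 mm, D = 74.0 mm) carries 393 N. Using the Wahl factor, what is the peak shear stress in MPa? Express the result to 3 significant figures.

Spring index C = D/d = 74.0/11.0 = 6.7273
K_W = (4C−1)/(4C−4) + 0.615/C = 25.909/22.909 + 0.0914 = 1.2224
τ₀ = 8FD/(πd³) = 8·393·74.0/(π·11.0³) = 232656/4181.5 = 55.64 MPa
τ_max = K·τ₀ = 1.2224 × 55.64 = 68.013 MPa

68.0 MPa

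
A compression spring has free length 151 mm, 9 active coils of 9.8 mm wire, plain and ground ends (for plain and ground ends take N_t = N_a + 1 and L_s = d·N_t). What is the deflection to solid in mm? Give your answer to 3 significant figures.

53.0 mm

N_t = 10; L_s = 9.8·10 = 98 mm
δ_solid = L₀ − L_s = 151 − 98 = 53 mm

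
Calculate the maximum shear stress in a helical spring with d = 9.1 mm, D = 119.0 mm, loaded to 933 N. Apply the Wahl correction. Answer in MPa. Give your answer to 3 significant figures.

416 MPa

Spring index C = D/d = 119.0/9.1 = 13.0769
K_W = (4C−1)/(4C−4) + 0.615/C = 51.308/48.308 + 0.0470 = 1.1091
τ₀ = 8FD/(πd³) = 8·933·119.0/(π·9.1³) = 888216/2367.4 = 375.18 MPa
τ_max = K·τ₀ = 1.1091 × 375.18 = 416.13 MPa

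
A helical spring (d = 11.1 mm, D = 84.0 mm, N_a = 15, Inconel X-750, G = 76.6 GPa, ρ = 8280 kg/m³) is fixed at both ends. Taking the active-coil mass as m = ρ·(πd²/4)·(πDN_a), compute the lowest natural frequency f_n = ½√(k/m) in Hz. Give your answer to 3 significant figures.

k = Gd⁴/(8D³N_a) = (76.6×10³)(11.1⁴)/(8·84.0³·15) = 16.349 N/mm = 16349 N/m
Wire length L = πDN_a = π·84.0·15 = 3958.4 mm
m = ρ·(πd²/4)·L = 8280 × 96.769×10⁻⁶ m² × 3.9584 m = 3.1717 kg
f_n = ½√(k/m) = 0.5·√(16349/3.1717) = 0.5·√(5154.8) = 35.899 Hz

35.9 Hz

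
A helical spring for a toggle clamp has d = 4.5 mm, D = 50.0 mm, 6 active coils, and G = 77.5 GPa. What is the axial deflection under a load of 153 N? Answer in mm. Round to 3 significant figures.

28.9 mm

k = Gd⁴/(8D³N_a) = (77.5×10³)(4.5⁴)/(8·50.0³·6) = 5.2966 N/mm
δ = F/k = 153 / 5.2966 = 28.886 mm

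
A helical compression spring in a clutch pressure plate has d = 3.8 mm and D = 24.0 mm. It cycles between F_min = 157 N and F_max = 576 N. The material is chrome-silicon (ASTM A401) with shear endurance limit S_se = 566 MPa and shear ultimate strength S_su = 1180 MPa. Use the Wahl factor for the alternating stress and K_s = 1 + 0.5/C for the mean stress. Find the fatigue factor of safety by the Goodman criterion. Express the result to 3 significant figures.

1.13

C = D/d = 24.0/3.8 = 6.3158; K_W = (4C−1)/(4C−4)+0.615/C = 1.2385; K_s = 1+0.5/C = 1.0792
F_a = (F_max−F_min)/2 = 209.5 N; F_m = (F_max+F_min)/2 = 366.5 N
τ_a = K_W·8F_aD/(πd³) = 1.2385 × 233.34 = 288.98 MPa
τ_m = K_s·8F_mD/(πd³) = 1.0792 × 408.2 = 440.52 MPa
Goodman: 1/n_f = τ_a/S_se + τ_m/S_su = 288.98/566 + 440.52/1180 = 0.51057 + 0.37332 = 0.88389
n_f = 1/0.88389 = 1.131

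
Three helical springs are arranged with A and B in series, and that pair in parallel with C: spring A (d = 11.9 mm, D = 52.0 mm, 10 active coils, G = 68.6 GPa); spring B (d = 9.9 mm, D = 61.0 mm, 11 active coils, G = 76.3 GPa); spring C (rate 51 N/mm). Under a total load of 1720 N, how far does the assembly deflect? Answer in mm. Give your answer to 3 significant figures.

21.7 mm

k_A = Gd⁴/(8D³N_a) = (68.6×10³)(11.9⁴)/(8·52.0³·10) = 122.3 N/mm
k_B = Gd⁴/(8D³N_a) = (76.3×10³)(9.9⁴)/(8·61.0³·11) = 36.694 N/mm
Springs A,B series: k_AB = 1/(1/122.3+1/36.694) = 28.225 N/mm; parallel with C: k_eq = 28.225+51 = 79.225 N/mm
δ = F/k_eq = 1720/79.225 = 21.71 mm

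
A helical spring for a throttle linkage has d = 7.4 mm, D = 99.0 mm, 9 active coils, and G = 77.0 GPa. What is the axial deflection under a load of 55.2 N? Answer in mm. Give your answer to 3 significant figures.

16.7 mm

k = Gd⁴/(8D³N_a) = (77.0×10³)(7.4⁴)/(8·99.0³·9) = 3.3051 N/mm
δ = F/k = 55.2 / 3.3051 = 16.702 mm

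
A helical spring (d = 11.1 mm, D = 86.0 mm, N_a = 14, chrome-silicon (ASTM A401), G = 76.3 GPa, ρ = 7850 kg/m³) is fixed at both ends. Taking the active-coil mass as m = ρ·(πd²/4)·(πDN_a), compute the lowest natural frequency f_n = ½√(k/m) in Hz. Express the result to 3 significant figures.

37.6 Hz

k = Gd⁴/(8D³N_a) = (76.3×10³)(11.1⁴)/(8·86.0³·14) = 16.259 N/mm = 16259 N/m
Wire length L = πDN_a = π·86.0·14 = 3782.5 mm
m = ρ·(πd²/4)·L = 7850 × 96.769×10⁻⁶ m² × 3.7825 m = 2.8733 kg
f_n = ½√(k/m) = 0.5·√(16259/2.8733) = 0.5·√(5658.8) = 37.612 Hz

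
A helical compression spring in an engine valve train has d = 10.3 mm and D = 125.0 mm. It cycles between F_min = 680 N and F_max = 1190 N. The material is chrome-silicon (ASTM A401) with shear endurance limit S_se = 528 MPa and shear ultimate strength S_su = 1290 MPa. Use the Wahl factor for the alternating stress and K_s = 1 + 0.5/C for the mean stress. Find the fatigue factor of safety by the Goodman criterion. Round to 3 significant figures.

2.65

C = D/d = 125.0/10.3 = 12.1359; K_W = (4C−1)/(4C−4)+0.615/C = 1.1180; K_s = 1+0.5/C = 1.0412
F_a = (F_max−F_min)/2 = 255 N; F_m = (F_max+F_min)/2 = 935 N
τ_a = K_W·8F_aD/(πd³) = 1.1180 × 74.281 = 83.048 MPa
τ_m = K_s·8F_mD/(πd³) = 1.0412 × 272.36 = 283.59 MPa
Goodman: 1/n_f = τ_a/S_se + τ_m/S_su = 83.048/528 + 283.59/1290 = 0.15729 + 0.21983 = 0.37712
n_f = 1/0.37712 = 2.652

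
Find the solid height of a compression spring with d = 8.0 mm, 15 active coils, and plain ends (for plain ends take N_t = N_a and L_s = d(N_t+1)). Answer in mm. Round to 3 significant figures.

plain ends: N_t = N_a = 15
L_s = d·(N_t+1) = 8.0 × 16 = 128 mm

128 mm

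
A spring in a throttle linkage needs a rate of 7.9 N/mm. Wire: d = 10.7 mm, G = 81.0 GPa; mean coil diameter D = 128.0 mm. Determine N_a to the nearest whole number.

N_a = Gd⁴/(8D³k) = (81.0×10³ × 10.7⁴)/(8 × 128.0³ × 7.9)
    = 1.06174e+09 / 1.3254e+08 = 8.011 → 8 coils

8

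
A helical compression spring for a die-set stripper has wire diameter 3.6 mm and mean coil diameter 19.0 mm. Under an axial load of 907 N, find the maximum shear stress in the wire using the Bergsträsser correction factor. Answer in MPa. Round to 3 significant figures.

1200 MPa

Spring index C = D/d = 19.0/3.6 = 5.2778
K_B = (4C+2)/(4C−3) = 23.111/18.111 = 1.2761
τ₀ = 8FD/(πd³) = 8·907·19.0/(π·3.6³) = 137864/146.57 = 940.58 MPa
τ_max = K·τ₀ = 1.2761 × 940.58 = 1200.2 MPa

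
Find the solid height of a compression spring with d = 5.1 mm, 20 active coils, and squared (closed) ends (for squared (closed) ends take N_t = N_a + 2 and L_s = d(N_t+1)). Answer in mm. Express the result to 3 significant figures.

117 mm

squared (closed) ends: N_t = N_a + 2 = 20 + 2 = 22
L_s = d·(N_t+1) = 5.1 × 23 = 117.3 mm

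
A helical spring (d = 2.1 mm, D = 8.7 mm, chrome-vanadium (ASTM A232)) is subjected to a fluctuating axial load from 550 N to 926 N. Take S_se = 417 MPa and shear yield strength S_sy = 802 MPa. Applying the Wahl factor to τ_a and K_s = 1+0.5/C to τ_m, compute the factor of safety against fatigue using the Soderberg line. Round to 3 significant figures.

0.252

C = D/d = 8.7/2.1 = 4.1429; K_W = (4C−1)/(4C−4)+0.615/C = 1.3871; K_s = 1+0.5/C = 1.1207
F_a = (F_max−F_min)/2 = 188 N; F_m = (F_max+F_min)/2 = 738 N
τ_a = K_W·8F_aD/(πd³) = 1.3871 × 449.74 = 623.82 MPa
τ_m = K_s·8F_mD/(πd³) = 1.1207 × 1765.5 = 1978.5 MPa
Soderberg: 1/n_f = τ_a/S_se + τ_m/S_sy = 623.82/417 + 1978.5/802 = 1.49598 + 2.46700 = 3.963
n_f = 1/3.963 = 0.2523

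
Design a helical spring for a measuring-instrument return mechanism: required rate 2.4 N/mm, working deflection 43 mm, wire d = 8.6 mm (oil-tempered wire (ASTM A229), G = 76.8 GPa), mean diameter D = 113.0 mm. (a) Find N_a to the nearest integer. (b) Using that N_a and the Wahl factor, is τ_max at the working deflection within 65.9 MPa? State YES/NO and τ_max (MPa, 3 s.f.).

(a) 15 coils; (b) YES, τ_max = 52.3 MPa

N_a = Gd⁴/(8D³k) = (76.8×10³)(8.6⁴)/(8·113.0³·2.4) = 15.16 → N_a = 15
Actual rate k = Gd⁴/(8D³·15) = 2.4263 N/mm
Working load F = kδ = 2.4263·43 = 104.33 N
C = 113.0/8.6 = 13.1395; K_W = (4C−1)/(4C−4)+0.615/C = 1.1086
τ_max = K_W·8FD/(πd³) = 1.1086·47.199 = 52.324 MPa
τ_max ≤ 65.9 MPa → acceptable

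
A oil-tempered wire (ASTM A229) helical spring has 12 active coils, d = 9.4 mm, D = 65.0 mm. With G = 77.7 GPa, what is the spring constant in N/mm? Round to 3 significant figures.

k = Gd⁴/(8D³N_a) = (77.7×10³ × 9.4⁴) / (8 × 65.0³ × 12)
  = 6.06642e+08 / 2.6364e+07 = 23.01 N/mm

23.0 N/mm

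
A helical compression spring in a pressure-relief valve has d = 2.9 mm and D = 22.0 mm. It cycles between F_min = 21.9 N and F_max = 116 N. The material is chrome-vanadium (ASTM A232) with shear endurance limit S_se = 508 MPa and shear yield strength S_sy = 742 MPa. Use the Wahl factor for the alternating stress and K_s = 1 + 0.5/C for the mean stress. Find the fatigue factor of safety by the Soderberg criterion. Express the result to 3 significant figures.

2.08

C = D/d = 22.0/2.9 = 7.5862; K_W = (4C−1)/(4C−4)+0.615/C = 1.1949; K_s = 1+0.5/C = 1.0659
F_a = (F_max−F_min)/2 = 47.05 N; F_m = (F_max+F_min)/2 = 68.95 N
τ_a = K_W·8F_aD/(πd³) = 1.1949 × 108.08 = 129.14 MPa
τ_m = K_s·8F_mD/(πd³) = 1.0659 × 158.38 = 168.82 MPa
Soderberg: 1/n_f = τ_a/S_se + τ_m/S_sy = 129.14/508 + 168.82/742 = 0.25422 + 0.22752 = 0.48174
n_f = 1/0.48174 = 2.076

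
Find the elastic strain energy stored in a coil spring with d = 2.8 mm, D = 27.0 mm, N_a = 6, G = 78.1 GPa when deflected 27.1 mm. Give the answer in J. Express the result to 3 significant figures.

k = Gd⁴/(8D³N_a) = (78.1×10³)(2.8⁴)/(8·27.0³·6) = 5.081 N/mm
U = ½kδ² = 0.5 × 5.081 × 27.1² = 1865.8 N·mm = 1.8658 J

1.87 J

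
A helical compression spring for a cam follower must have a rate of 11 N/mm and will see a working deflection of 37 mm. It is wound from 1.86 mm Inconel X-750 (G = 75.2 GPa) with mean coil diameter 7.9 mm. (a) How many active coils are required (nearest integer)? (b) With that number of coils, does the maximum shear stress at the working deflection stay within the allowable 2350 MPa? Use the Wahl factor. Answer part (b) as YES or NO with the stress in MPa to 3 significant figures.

N_a = Gd⁴/(8D³k) = (75.2×10³)(1.86⁴)/(8·7.9³·11) = 20.74 → N_a = 21
Actual rate k = Gd⁴/(8D³·21) = 10.866 N/mm
Working load F = kδ = 10.866·37 = 402.05 N
C = 7.9/1.86 = 4.2473; K_W = (4C−1)/(4C−4)+0.615/C = 1.3758
τ_max = K_W·8FD/(πd³) = 1.3758·1256.9 = 1729.2 MPa
τ_max ≤ 2350 MPa → acceptable

(a) 21 coils; (b) YES, τ_max = 1730 MPa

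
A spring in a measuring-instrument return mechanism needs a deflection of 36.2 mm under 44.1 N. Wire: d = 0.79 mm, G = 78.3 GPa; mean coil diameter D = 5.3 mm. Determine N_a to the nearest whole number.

Required rate k = F/δ = 44.1/36.2 = 1.2182 N/mm
N_a = Gd⁴/(8D³k) = (78.3×10³ × 0.79⁴)/(8 × 5.3³ × 1.2182)
    = 30497.9 / 1450.93 = 21.02 → 21 coils

21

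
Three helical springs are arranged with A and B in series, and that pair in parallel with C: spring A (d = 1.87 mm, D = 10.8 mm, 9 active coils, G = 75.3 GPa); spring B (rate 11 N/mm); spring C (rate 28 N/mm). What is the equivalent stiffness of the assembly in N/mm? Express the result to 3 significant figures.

k_A = Gd⁴/(8D³N_a) = (75.3×10³)(1.87⁴)/(8·10.8³·9) = 10.152 N/mm
Springs A,B series: k_AB = 1/(1/10.152+1/11) = 5.2795 N/mm; parallel with C: k_eq = 5.2795+28 = 33.28 N/mm

33.3 N/mm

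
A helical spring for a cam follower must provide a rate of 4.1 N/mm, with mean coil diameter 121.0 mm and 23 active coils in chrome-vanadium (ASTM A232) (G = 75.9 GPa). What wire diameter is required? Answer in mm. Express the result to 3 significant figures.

11.5 mm

d = (8D³N_a·k / G)^(1/4) = (8·121.0³·23·4.1 / (75.9×10³))^0.25
  = (17608)^0.25 = 11.5194 mm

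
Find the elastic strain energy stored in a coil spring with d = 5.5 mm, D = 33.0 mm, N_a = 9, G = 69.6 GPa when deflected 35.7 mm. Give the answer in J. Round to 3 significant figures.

15.7 J

k = Gd⁴/(8D³N_a) = (69.6×10³)(5.5⁴)/(8·33.0³·9) = 24.614 N/mm
U = ½kδ² = 0.5 × 24.614 × 35.7² = 15685 N·mm = 15.685 J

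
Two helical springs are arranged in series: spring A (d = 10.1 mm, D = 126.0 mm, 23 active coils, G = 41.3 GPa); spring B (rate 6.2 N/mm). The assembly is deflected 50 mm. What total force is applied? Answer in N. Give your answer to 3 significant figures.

49.1 N

k_A = Gd⁴/(8D³N_a) = (41.3×10³)(10.1⁴)/(8·126.0³·23) = 1.1676 N/mm
Series: 1/k_eq = 1/1.1676 + 1/6.2 = 1.0177; k_eq = 0.98258 N/mm
F = k_eq·δ = 0.98258·50 = 49.129 N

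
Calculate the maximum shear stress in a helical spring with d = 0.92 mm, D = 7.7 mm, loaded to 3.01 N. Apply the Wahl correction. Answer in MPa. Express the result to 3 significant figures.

Spring index C = D/d = 7.7/0.92 = 8.3696
K_W = (4C−1)/(4C−4) + 0.615/C = 32.478/29.478 + 0.0735 = 1.1753
τ₀ = 8FD/(πd³) = 8·3.01·7.7/(π·0.92³) = 185.416/2.4463 = 75.794 MPa
τ_max = K·τ₀ = 1.1753 × 75.794 = 89.077 MPa

89.1 MPa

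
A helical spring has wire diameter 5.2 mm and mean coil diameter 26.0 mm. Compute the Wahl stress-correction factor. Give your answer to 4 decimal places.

1.3105

C = D/d = 26.0/5.2 = 5.0000
K_W = (4C−1)/(4C−4) + 0.615/C = 19.000/16.000 + 0.1230 = 1.3105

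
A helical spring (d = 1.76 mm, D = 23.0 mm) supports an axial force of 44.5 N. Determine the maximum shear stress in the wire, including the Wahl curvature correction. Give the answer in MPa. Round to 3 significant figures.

530 MPa

Spring index C = D/d = 23.0/1.76 = 13.0682
K_W = (4C−1)/(4C−4) + 0.615/C = 51.273/48.273 + 0.0471 = 1.1092
τ₀ = 8FD/(πd³) = 8·44.5·23.0/(π·1.76³) = 8188/17.127 = 478.07 MPa
τ_max = K·τ₀ = 1.1092 × 478.07 = 530.28 MPa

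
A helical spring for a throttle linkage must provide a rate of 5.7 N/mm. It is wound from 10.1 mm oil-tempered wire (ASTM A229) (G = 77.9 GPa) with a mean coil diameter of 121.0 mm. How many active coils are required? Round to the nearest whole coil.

10

N_a = Gd⁴/(8D³k) = (77.9×10³ × 10.1⁴)/(8 × 121.0³ × 5.7)
    = 8.10631e+08 / 8.07832e+07 = 10.03 → 10 coils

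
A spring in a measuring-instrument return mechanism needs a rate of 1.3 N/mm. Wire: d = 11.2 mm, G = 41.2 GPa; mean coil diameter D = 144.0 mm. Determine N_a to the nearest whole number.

N_a = Gd⁴/(8D³k) = (41.2×10³ × 11.2⁴)/(8 × 144.0³ × 1.3)
    = 6.4829e+08 / 3.10542e+07 = 20.88 → 21 coils

21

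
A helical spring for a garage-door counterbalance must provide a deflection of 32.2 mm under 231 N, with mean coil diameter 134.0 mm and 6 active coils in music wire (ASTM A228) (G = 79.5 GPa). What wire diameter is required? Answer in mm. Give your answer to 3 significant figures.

10.1 mm

Required rate k = F/δ = 231/32.2 = 7.1739 N/mm
d = (8D³N_a·k / G)^(1/4) = (8·134.0³·6·7.1739 / (79.5×10³))^0.25
  = (10422)^0.25 = 10.1038 mm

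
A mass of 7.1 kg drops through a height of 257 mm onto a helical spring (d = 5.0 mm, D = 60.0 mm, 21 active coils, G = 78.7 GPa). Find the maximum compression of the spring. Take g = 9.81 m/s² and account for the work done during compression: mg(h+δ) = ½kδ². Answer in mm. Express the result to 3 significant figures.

222 mm

k = Gd⁴/(8D³N_a) = (78.7×10³)(5.0⁴)/(8·60.0³·21) = 1.3555 N/mm
W = mg = 7.1 × 9.81 = 69.651 N
½kδ² − Wδ − Wh = 0 → δ = (W + √(W² + 2kWh))/k
δ = (69.651 + √(4851.3 + 48526.9))/1.3555 = (69.651 + 231.04)/1.3555 = 221.83 mm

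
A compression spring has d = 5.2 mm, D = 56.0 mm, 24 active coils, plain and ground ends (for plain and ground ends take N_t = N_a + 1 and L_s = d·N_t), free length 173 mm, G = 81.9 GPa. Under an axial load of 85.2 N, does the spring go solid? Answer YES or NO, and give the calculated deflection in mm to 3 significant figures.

k = Gd⁴/(8D³N_a) = (81.9×10³)(5.2⁴)/(8·56.0³·24) = 1.776 N/mm
N_t = 25; L_s = 5.2·25 = 130 mm; δ_solid = L₀ − L_s = 173 − 130 = 43 mm
δ = F/k = 85.2/1.776 = 47.974 mm
δ ≥ δ_solid → spring goes solid

YES, δ = 48.0 mm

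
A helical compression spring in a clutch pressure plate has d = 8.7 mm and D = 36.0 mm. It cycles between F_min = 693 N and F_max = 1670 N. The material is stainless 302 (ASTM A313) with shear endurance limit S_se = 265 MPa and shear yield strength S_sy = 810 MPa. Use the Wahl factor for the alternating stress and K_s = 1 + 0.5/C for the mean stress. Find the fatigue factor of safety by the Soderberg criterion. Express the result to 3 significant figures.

C = D/d = 36.0/8.7 = 4.1379; K_W = (4C−1)/(4C−4)+0.615/C = 1.3876; K_s = 1+0.5/C = 1.1208
F_a = (F_max−F_min)/2 = 488.5 N; F_m = (F_max+F_min)/2 = 1181.5 N
τ_a = K_W·8F_aD/(πd³) = 1.3876 × 68.006 = 94.368 MPa
τ_m = K_s·8F_mD/(πd³) = 1.1208 × 164.48 = 184.36 MPa
Soderberg: 1/n_f = τ_a/S_se + τ_m/S_sy = 94.368/265 + 184.36/810 = 0.35611 + 0.22760 = 0.58371
n_f = 1/0.58371 = 1.713

1.71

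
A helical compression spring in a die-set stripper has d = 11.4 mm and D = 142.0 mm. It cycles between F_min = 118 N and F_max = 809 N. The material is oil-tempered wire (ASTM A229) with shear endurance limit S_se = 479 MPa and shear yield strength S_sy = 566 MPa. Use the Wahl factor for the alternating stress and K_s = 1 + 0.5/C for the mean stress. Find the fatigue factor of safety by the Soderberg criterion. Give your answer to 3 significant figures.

2.47

C = D/d = 142.0/11.4 = 12.4561; K_W = (4C−1)/(4C−4)+0.615/C = 1.1148; K_s = 1+0.5/C = 1.0401
F_a = (F_max−F_min)/2 = 345.5 N; F_m = (F_max+F_min)/2 = 463.5 N
τ_a = K_W·8F_aD/(πd³) = 1.1148 × 84.326 = 94.01 MPa
τ_m = K_s·8F_mD/(πd³) = 1.0401 × 113.13 = 117.67 MPa
Soderberg: 1/n_f = τ_a/S_se + τ_m/S_sy = 94.01/479 + 117.67/566 = 0.19626 + 0.20789 = 0.40416
n_f = 1/0.40416 = 2.474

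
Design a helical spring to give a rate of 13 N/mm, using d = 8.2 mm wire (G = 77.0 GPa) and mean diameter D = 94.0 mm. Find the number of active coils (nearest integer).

N_a = Gd⁴/(8D³k) = (77.0×10³ × 8.2⁴)/(8 × 94.0³ × 13)
    = 3.48134e+08 / 8.63807e+07 = 4.03 → 4 coils

4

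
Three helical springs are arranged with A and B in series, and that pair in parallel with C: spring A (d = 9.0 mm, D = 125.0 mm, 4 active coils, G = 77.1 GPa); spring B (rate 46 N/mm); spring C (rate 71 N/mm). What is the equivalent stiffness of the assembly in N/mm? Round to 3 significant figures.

77.9 N/mm

k_A = Gd⁴/(8D³N_a) = (77.1×10³)(9.0⁴)/(8·125.0³·4) = 8.0936 N/mm
Springs A,B series: k_AB = 1/(1/8.0936+1/46) = 6.8827 N/mm; parallel with C: k_eq = 6.8827+71 = 77.883 N/mm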